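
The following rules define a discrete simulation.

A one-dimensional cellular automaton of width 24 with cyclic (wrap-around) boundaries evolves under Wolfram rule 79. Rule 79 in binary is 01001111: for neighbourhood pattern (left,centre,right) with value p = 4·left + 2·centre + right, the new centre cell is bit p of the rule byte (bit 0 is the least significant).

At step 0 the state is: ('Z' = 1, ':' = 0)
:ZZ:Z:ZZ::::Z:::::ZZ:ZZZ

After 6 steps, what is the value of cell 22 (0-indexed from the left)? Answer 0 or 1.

gen 0: :ZZ:Z:ZZ::::Z:::::ZZ:ZZZ
gen 1: :ZZ:Z:ZZ:ZZZZ:ZZZZZZ:Z:Z
gen 2: :ZZ:Z:ZZ:Z::Z:Z::::Z:Z:Z
gen 3: :ZZ:Z:ZZ:Z:ZZ:Z:ZZZZ:Z:Z
gen 4: :ZZ:Z:ZZ:Z:ZZ:Z:Z::Z:Z:Z
gen 5: :ZZ:Z:ZZ:Z:ZZ:Z:Z:ZZ:Z:Z
gen 6: :ZZ:Z:ZZ:Z:ZZ:Z:Z:ZZ:Z:Z

0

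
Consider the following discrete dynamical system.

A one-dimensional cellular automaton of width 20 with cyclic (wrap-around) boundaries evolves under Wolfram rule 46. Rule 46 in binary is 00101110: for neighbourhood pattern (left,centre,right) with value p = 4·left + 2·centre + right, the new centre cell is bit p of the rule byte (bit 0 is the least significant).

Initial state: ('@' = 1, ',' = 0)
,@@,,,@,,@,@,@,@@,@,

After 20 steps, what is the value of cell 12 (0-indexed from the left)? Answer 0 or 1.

0

t=0: ,@@,,,@,,@,@,@,@@,@,
t=1: @@,,,@@,@@@@@@@@,@@,
t=2: @,,,@@,@@,,,,,,,@@,@
t=3: ,,,@@,@@,,,,,,,@@,@@
t=4: ,,@@,@@,,,,,,,@@,@@,
t=5: ,@@,@@,,,,,,,@@,@@,,
t=6: @@,@@,,,,,,,@@,@@,,,
t=7: @,@@,,,,,,,@@,@@,,,@
t=8: ,@@,,,,,,,@@,@@,,,@@
t=9: @@,,,,,,,@@,@@,,,@@,
t=10: @,,,,,,,@@,@@,,,@@,@
t=11: ,,,,,,,@@,@@,,,@@,@@
t=12: ,,,,,,@@,@@,,,@@,@@,
t=13: ,,,,,@@,@@,,,@@,@@,,
t=14: ,,,,@@,@@,,,@@,@@,,,
t=15: ,,,@@,@@,,,@@,@@,,,,
t=16: ,,@@,@@,,,@@,@@,,,,,
t=17: ,@@,@@,,,@@,@@,,,,,,
t=18: @@,@@,,,@@,@@,,,,,,,
t=19: @,@@,,,@@,@@,,,,,,,@
t=20: ,@@,,,@@,@@,,,,,,,@@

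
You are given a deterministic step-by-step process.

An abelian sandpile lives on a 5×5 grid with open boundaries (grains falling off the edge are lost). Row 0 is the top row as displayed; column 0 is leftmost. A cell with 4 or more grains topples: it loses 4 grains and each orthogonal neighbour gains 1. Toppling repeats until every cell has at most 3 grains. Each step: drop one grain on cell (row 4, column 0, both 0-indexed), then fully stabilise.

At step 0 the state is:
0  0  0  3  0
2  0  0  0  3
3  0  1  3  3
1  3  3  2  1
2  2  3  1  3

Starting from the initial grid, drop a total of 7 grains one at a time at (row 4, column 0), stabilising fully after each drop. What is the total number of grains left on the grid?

gen 0: 0  0  0  3  0
2  0  0  0  3
3  0  1  3  3
1  3  3  2  1
2  2  3  1  3
gen 1: 0  0  0  3  0
2  0  0  0  3
3  0  1  3  3
1  3  3  2  1
3  2  3  1  3
gen 2: 0  0  0  3  0
2  0  0  0  3
3  0  1  3  3
2  3  3  2  1
0  3  3  1  3
gen 3: 0  0  0  3  0
2  0  0  0  3
3  0  1  3  3
2  3  3  2  1
1  3  3  1  3
gen 4: 0  0  0  3  0
2  0  0  0  3
3  0  1  3  3
2  3  3  2  1
2  3  3  1  3
gen 5: 0  0  0  3  0
2  0  0  0  3
3  0  1  3  3
2  3  3  2  1
3  3  3  1  3
gen 6: 0  0  0  3  0
3  0  0  0  3
0  2  2  3  3
1  2  1  3  1
2  2  1  2  3
gen 7: 0  0  0  3  0
3  0  0  0  3
0  2  2  3  3
1  2  1  3  1
3  2  1  2  3

38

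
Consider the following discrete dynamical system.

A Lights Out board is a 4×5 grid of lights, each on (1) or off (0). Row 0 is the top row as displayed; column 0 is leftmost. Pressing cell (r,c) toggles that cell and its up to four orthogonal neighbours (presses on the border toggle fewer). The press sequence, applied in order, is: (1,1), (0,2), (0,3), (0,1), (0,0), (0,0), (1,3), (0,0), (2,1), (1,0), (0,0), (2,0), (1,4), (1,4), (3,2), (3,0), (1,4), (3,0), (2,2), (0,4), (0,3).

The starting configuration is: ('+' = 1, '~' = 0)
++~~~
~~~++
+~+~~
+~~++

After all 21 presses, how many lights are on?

6

k=0  ++~~~
~~~++
+~+~~
+~~++
k=1  +~~~~
+++++
+++~~
+~~++
k=2  ++++~
++~++
+++~~
+~~++
k=3  ++~~+
++~~+
+++~~
+~~++
k=4  ~~+~+
+~~~+
+++~~
+~~++
k=5  +++~+
~~~~+
+++~~
+~~++
k=6  ~~+~+
+~~~+
+++~~
+~~++
k=7  ~~+++
+~++~
++++~
+~~++
k=8  +++++
~~++~
++++~
+~~++
k=9  +++++
~+++~
~~~+~
++~++
k=10  ~++++
+~++~
+~~+~
++~++
k=11  +~+++
~~++~
+~~+~
++~++
k=12  +~+++
+~++~
~+~+~
~+~++
k=13  +~++~
+~+~+
~+~++
~+~++
k=14  +~+++
+~++~
~+~+~
~+~++
k=15  +~+++
+~++~
~+++~
~~+~+
k=16  +~+++
+~++~
++++~
+++~+
k=17  +~++~
+~+~+
+++++
+++~+
k=18  +~++~
+~+~+
~++++
~~+~+
k=19  +~++~
+~~~+
~~~~+
~~~~+
k=20  +~+~+
+~~~~
~~~~+
~~~~+
k=21  +~~+~
+~~+~
~~~~+
~~~~+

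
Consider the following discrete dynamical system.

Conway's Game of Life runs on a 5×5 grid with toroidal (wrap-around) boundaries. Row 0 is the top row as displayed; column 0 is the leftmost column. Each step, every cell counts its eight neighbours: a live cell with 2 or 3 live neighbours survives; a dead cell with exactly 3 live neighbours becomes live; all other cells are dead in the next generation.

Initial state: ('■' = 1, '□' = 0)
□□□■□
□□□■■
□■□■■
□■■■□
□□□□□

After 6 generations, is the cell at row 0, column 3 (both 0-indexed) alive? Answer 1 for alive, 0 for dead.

t=0: □□□■□
□□□■■
□■□■■
□■■■□
□□□□□
t=1: □□□■■
■□□□□
□■□□□
■■□■■
□□□■□
t=2: □□□■■
■□□□■
□■■□□
■■□■■
□□□□□
t=3: ■□□■■
■■■□■
□□■□□
■■□■■
□□■□□
t=4: □□□□□
□□■□□
□□□□□
■■□■■
□□■□□
t=5: □□□□□
□□□□□
■■■■■
■■■■■
■■■■■
t=6: ■■■■■
■■■■■
□□□□□
□□□□□
□□□□□

1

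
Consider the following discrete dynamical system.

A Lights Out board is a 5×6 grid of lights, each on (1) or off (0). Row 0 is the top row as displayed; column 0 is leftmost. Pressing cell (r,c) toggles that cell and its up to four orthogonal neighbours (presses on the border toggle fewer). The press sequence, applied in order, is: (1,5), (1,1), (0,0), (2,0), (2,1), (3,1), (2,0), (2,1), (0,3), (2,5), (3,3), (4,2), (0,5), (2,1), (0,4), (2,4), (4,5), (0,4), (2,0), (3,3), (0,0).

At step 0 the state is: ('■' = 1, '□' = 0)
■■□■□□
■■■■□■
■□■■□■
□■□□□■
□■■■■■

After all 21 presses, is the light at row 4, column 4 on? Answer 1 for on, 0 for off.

t=0: ■■□■□□
■■■■□■
■□■■□■
□■□□□■
□■■■■■
t=1: ■■□■□■
■■■■■□
■□■■□□
□■□□□■
□■■■■■
t=2: ■□□■□■
□□□■■□
■■■■□□
□■□□□■
□■■■■■
t=3: □■□■□■
■□□■■□
■■■■□□
□■□□□■
□■■■■■
t=4: □■□■□■
□□□■■□
□□■■□□
■■□□□■
□■■■■■
t=5: □■□■□■
□■□■■□
■■□■□□
■□□□□■
□■■■■■
t=6: □■□■□■
□■□■■□
■□□■□□
□■■□□■
□□■■■■
t=7: □■□■□■
■■□■■□
□■□■□□
■■■□□■
□□■■■■
t=8: □■□■□■
■□□■■□
■□■■□□
■□■□□■
□□■■■■
t=9: □■■□■■
■□□□■□
■□■■□□
■□■□□■
□□■■■■
t=10: □■■□■■
■□□□■■
■□■■■■
■□■□□□
□□■■■■
t=11: □■■□■■
■□□□■■
■□■□■■
■□□■■□
□□■□■■
t=12: □■■□■■
■□□□■■
■□■□■■
■□■■■□
□■□■■■
t=13: □■■□□□
■□□□■□
■□■□■■
■□■■■□
□■□■■■
t=14: □■■□□□
■■□□■□
□■□□■■
■■■■■□
□■□■■■
t=15: □■■■■■
■■□□□□
□■□□■■
■■■■■□
□■□■■■
t=16: □■■■■■
■■□□■□
□■□■□□
■■■■□□
□■□■■■
t=17: □■■■■■
■■□□■□
□■□■□□
■■■■□■
□■□■□□
t=18: □■■□□□
■■□□□□
□■□■□□
■■■■□■
□■□■□□
t=19: □■■□□□
□■□□□□
■□□■□□
□■■■□■
□■□■□□
t=20: □■■□□□
□■□□□□
■□□□□□
□■□□■■
□■□□□□
t=21: ■□■□□□
■■□□□□
■□□□□□
□■□□■■
□■□□□□

0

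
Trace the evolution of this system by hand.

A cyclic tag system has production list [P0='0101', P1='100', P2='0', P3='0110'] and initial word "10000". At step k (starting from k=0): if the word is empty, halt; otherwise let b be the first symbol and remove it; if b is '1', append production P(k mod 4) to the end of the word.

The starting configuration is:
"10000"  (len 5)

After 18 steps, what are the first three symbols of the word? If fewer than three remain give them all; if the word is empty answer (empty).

100

k=0  "10000"  (len 5)
k=1  "00000101"  (len 8)
k=2  "0000101"  (len 7)
k=3  "000101"  (len 6)
k=4  "00101"  (len 5)
k=5  "0101"  (len 4)
k=6  "101"  (len 3)
k=7  "010"  (len 3)
k=8  "10"  (len 2)
k=9  "00101"  (len 5)
k=10  "0101"  (len 4)
k=11  "101"  (len 3)
k=12  "010110"  (len 6)
k=13  "10110"  (len 5)
k=14  "0110100"  (len 7)
k=15  "110100"  (len 6)
k=16  "101000110"  (len 9)
k=17  "010001100101"  (len 12)
k=18  "10001100101"  (len 11)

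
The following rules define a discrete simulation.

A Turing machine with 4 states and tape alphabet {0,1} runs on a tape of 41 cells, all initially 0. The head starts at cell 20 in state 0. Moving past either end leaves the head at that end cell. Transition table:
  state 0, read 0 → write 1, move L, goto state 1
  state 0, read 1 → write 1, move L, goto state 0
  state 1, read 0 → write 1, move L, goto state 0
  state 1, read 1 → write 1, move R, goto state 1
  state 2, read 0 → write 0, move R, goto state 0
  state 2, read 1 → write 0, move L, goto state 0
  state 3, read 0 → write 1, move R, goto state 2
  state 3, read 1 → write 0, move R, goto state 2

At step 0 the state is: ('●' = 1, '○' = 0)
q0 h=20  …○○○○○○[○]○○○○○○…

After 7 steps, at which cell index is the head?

k=0  q0 h=20  …○○○○○○[○]○○○○○○…
k=1  q1 h=19  …○○○○○○[○]●○○○○○…
k=2  q0 h=18  …○○○○○○[○]●●○○○○…
k=3  q1 h=17  …○○○○○○[○]●●●○○○…
k=4  q0 h=16  …○○○○○○[○]●●●●○○…
k=5  q1 h=15  …○○○○○○[○]●●●●●○…
k=6  q0 h=14  …○○○○○○[○]●●●●●●…
k=7  q1 h=13  …○○○○○○[○]●●●●●●…

13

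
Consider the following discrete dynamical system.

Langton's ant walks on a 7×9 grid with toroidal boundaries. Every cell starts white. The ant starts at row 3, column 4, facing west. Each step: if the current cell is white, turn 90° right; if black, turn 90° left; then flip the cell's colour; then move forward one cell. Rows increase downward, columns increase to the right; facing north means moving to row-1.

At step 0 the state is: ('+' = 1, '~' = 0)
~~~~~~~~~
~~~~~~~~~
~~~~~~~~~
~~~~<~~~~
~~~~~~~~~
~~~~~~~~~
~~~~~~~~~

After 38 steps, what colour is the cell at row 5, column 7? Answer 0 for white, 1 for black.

1

k=0  ~~~~~~~~~
~~~~~~~~~
~~~~~~~~~
~~~~<~~~~
~~~~~~~~~
~~~~~~~~~
~~~~~~~~~
k=1  ~~~~~~~~~
~~~~~~~~~
~~~~^~~~~
~~~~+~~~~
~~~~~~~~~
~~~~~~~~~
~~~~~~~~~
k=2  ~~~~~~~~~
~~~~~~~~~
~~~~+>~~~
~~~~+~~~~
~~~~~~~~~
~~~~~~~~~
~~~~~~~~~
k=3  ~~~~~~~~~
~~~~~~~~~
~~~~++~~~
~~~~+v~~~
~~~~~~~~~
~~~~~~~~~
~~~~~~~~~
k=4  ~~~~~~~~~
~~~~~~~~~
~~~~++~~~
~~~~<+~~~
~~~~~~~~~
~~~~~~~~~
~~~~~~~~~
k=5  ~~~~~~~~~
~~~~~~~~~
~~~~++~~~
~~~~~+~~~
~~~~v~~~~
~~~~~~~~~
~~~~~~~~~
k=6  ~~~~~~~~~
~~~~~~~~~
~~~~++~~~
~~~~~+~~~
~~~<+~~~~
~~~~~~~~~
~~~~~~~~~
k=7  ~~~~~~~~~
~~~~~~~~~
~~~~++~~~
~~~^~+~~~
~~~++~~~~
~~~~~~~~~
~~~~~~~~~
k=8  ~~~~~~~~~
~~~~~~~~~
~~~~++~~~
~~~+>+~~~
~~~++~~~~
~~~~~~~~~
~~~~~~~~~
k=9  ~~~~~~~~~
~~~~~~~~~
~~~~++~~~
~~~+++~~~
~~~+v~~~~
~~~~~~~~~
~~~~~~~~~
k=10  ~~~~~~~~~
~~~~~~~~~
~~~~++~~~
~~~+++~~~
~~~+~>~~~
~~~~~~~~~
~~~~~~~~~
k=11  ~~~~~~~~~
~~~~~~~~~
~~~~++~~~
~~~+++~~~
~~~+~+~~~
~~~~~v~~~
~~~~~~~~~
k=12  ~~~~~~~~~
~~~~~~~~~
~~~~++~~~
~~~+++~~~
~~~+~+~~~
~~~~<+~~~
~~~~~~~~~
k=13  ~~~~~~~~~
~~~~~~~~~
~~~~++~~~
~~~+++~~~
~~~+^+~~~
~~~~++~~~
~~~~~~~~~
k=14  ~~~~~~~~~
~~~~~~~~~
~~~~++~~~
~~~+++~~~
~~~++>~~~
~~~~++~~~
~~~~~~~~~
k=15  ~~~~~~~~~
~~~~~~~~~
~~~~++~~~
~~~++^~~~
~~~++~~~~
~~~~++~~~
~~~~~~~~~
k=16  ~~~~~~~~~
~~~~~~~~~
~~~~++~~~
~~~+<~~~~
~~~++~~~~
~~~~++~~~
~~~~~~~~~
k=17  ~~~~~~~~~
~~~~~~~~~
~~~~++~~~
~~~+~~~~~
~~~+v~~~~
~~~~++~~~
~~~~~~~~~
k=18  ~~~~~~~~~
~~~~~~~~~
~~~~++~~~
~~~+~~~~~
~~~+~>~~~
~~~~++~~~
~~~~~~~~~
k=19  ~~~~~~~~~
~~~~~~~~~
~~~~++~~~
~~~+~~~~~
~~~+~+~~~
~~~~+v~~~
~~~~~~~~~
k=20  ~~~~~~~~~
~~~~~~~~~
~~~~++~~~
~~~+~~~~~
~~~+~+~~~
~~~~+~>~~
~~~~~~~~~
k=21  ~~~~~~~~~
~~~~~~~~~
~~~~++~~~
~~~+~~~~~
~~~+~+~~~
~~~~+~+~~
~~~~~~v~~
k=22  ~~~~~~~~~
~~~~~~~~~
~~~~++~~~
~~~+~~~~~
~~~+~+~~~
~~~~+~+~~
~~~~~<+~~
k=23  ~~~~~~~~~
~~~~~~~~~
~~~~++~~~
~~~+~~~~~
~~~+~+~~~
~~~~+^+~~
~~~~~++~~
k=24  ~~~~~~~~~
~~~~~~~~~
~~~~++~~~
~~~+~~~~~
~~~+~+~~~
~~~~++>~~
~~~~~++~~
k=25  ~~~~~~~~~
~~~~~~~~~
~~~~++~~~
~~~+~~~~~
~~~+~+^~~
~~~~++~~~
~~~~~++~~
k=26  ~~~~~~~~~
~~~~~~~~~
~~~~++~~~
~~~+~~~~~
~~~+~++>~
~~~~++~~~
~~~~~++~~
k=27  ~~~~~~~~~
~~~~~~~~~
~~~~++~~~
~~~+~~~~~
~~~+~+++~
~~~~++~v~
~~~~~++~~
k=28  ~~~~~~~~~
~~~~~~~~~
~~~~++~~~
~~~+~~~~~
~~~+~+++~
~~~~++<+~
~~~~~++~~
k=29  ~~~~~~~~~
~~~~~~~~~
~~~~++~~~
~~~+~~~~~
~~~+~+^+~
~~~~++++~
~~~~~++~~
k=30  ~~~~~~~~~
~~~~~~~~~
~~~~++~~~
~~~+~~~~~
~~~+~<~+~
~~~~++++~
~~~~~++~~
k=31  ~~~~~~~~~
~~~~~~~~~
~~~~++~~~
~~~+~~~~~
~~~+~~~+~
~~~~+v++~
~~~~~++~~
k=32  ~~~~~~~~~
~~~~~~~~~
~~~~++~~~
~~~+~~~~~
~~~+~~~+~
~~~~+~>+~
~~~~~++~~
k=33  ~~~~~~~~~
~~~~~~~~~
~~~~++~~~
~~~+~~~~~
~~~+~~^+~
~~~~+~~+~
~~~~~++~~
k=34  ~~~~~~~~~
~~~~~~~~~
~~~~++~~~
~~~+~~~~~
~~~+~~+>~
~~~~+~~+~
~~~~~++~~
k=35  ~~~~~~~~~
~~~~~~~~~
~~~~++~~~
~~~+~~~^~
~~~+~~+~~
~~~~+~~+~
~~~~~++~~
k=36  ~~~~~~~~~
~~~~~~~~~
~~~~++~~~
~~~+~~~+>
~~~+~~+~~
~~~~+~~+~
~~~~~++~~
k=37  ~~~~~~~~~
~~~~~~~~~
~~~~++~~~
~~~+~~~++
~~~+~~+~v
~~~~+~~+~
~~~~~++~~
k=38  ~~~~~~~~~
~~~~~~~~~
~~~~++~~~
~~~+~~~++
~~~+~~+<+
~~~~+~~+~
~~~~~++~~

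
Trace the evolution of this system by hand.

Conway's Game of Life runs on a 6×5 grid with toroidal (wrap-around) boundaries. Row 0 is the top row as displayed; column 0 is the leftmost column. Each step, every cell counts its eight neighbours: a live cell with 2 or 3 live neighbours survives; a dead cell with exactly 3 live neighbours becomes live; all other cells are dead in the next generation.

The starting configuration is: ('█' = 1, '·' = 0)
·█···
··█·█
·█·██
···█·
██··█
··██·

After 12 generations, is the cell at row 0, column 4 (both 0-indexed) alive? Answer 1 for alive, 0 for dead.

0

k=0  ·█···
··█·█
·█·██
···█·
██··█
··██·
k=1  ·█···
·██·█
█···█
·█·█·
██··█
··███
k=2  ·█··█
·████
····█
·███·
·█···
··███
k=3  ·█···
·██·█
····█
████·
██··█
·████
k=4  ····█
·███·
····█
··██·
·····
···██
k=5  █···█
█·███
·█··█
···█·
··█·█
···██
k=6  ·██··
··█··
·█···
█·███
··█·█
·····
k=7  ·██··
··█··
██··█
█·█·█
███·█
·███·
k=8  ·····
··██·
··█·█
··█··
·····
····█
k=9  ···█·
··██·
·██··
···█·
·····
·····
k=10  ··██·
·█·█·
·█···
··█··
·····
·····
k=11  ··██·
·█·█·
·█···
·····
·····
·····
k=12  ··██·
·█·█·
··█··
·····
·····
·····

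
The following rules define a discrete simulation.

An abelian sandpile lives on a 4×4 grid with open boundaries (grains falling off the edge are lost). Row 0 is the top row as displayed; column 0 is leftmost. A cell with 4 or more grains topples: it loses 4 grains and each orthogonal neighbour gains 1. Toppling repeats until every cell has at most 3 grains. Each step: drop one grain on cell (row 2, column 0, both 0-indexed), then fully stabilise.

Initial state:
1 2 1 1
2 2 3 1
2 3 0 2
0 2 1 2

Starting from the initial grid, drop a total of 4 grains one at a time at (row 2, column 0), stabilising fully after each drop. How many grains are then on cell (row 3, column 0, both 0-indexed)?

step 0: 1 2 1 1
2 2 3 1
2 3 0 2
0 2 1 2
step 1: 1 2 1 1
2 2 3 1
3 3 0 2
0 2 1 2
step 2: 1 2 1 1
3 3 3 1
1 0 1 2
1 3 1 2
step 3: 1 2 1 1
3 3 3 1
2 0 1 2
1 3 1 2
step 4: 1 2 1 1
3 3 3 1
3 0 1 2
1 3 1 2

1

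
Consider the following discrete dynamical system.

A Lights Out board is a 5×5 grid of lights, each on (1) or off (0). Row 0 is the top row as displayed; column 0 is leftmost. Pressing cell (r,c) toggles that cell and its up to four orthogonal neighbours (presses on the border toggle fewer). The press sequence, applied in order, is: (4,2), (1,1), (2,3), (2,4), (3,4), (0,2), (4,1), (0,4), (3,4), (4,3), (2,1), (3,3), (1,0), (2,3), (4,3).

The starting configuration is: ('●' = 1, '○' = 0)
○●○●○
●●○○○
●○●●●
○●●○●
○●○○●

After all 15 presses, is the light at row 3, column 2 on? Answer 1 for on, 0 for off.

0) ○●○●○
●●○○○
●○●●●
○●●○●
○●○○●
1) ○●○●○
●●○○○
●○●●●
○●○○●
○○●●●
2) ○○○●○
○○●○○
●●●●●
○●○○●
○○●●●
3) ○○○●○
○○●●○
●●○○○
○●○●●
○○●●●
4) ○○○●○
○○●●●
●●○●●
○●○●○
○○●●●
5) ○○○●○
○○●●●
●●○●○
○●○○●
○○●●○
6) ○●●○○
○○○●●
●●○●○
○●○○●
○○●●○
7) ○●●○○
○○○●●
●●○●○
○○○○●
●●○●○
8) ○●●●●
○○○●○
●●○●○
○○○○●
●●○●○
9) ○●●●●
○○○●○
●●○●●
○○○●○
●●○●●
10) ○●●●●
○○○●○
●●○●●
○○○○○
●●●○○
11) ○●●●●
○●○●○
○○●●●
○●○○○
●●●○○
12) ○●●●●
○●○●○
○○●○●
○●●●●
●●●●○
13) ●●●●●
●○○●○
●○●○●
○●●●●
●●●●○
14) ●●●●●
●○○○○
●○○●○
○●●○●
●●●●○
15) ●●●●●
●○○○○
●○○●○
○●●●●
●●○○●

1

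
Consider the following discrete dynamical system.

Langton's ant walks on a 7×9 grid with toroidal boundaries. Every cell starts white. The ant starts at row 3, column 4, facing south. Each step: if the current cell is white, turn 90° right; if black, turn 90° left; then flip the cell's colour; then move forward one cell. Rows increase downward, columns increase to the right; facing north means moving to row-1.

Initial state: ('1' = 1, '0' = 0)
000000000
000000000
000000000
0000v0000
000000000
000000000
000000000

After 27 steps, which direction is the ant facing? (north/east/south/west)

east

t=0: 000000000
000000000
000000000
0000v0000
000000000
000000000
000000000
t=1: 000000000
000000000
000000000
000<10000
000000000
000000000
000000000
t=2: 000000000
000000000
000^00000
000110000
000000000
000000000
000000000
t=3: 000000000
000000000
0001>0000
000110000
000000000
000000000
000000000
t=4: 000000000
000000000
000110000
0001v0000
000000000
000000000
000000000
t=5: 000000000
000000000
000110000
00010>000
000000000
000000000
000000000
t=6: 000000000
000000000
000110000
000101000
00000v000
000000000
000000000
t=7: 000000000
000000000
000110000
000101000
0000<1000
000000000
000000000
t=8: 000000000
000000000
000110000
0001^1000
000011000
000000000
000000000
t=9: 000000000
000000000
000110000
00011>000
000011000
000000000
000000000
t=10: 000000000
000000000
00011^000
000110000
000011000
000000000
000000000
t=11: 000000000
000000000
000111>00
000110000
000011000
000000000
000000000
t=12: 000000000
000000000
000111100
000110v00
000011000
000000000
000000000
t=13: 000000000
000000000
000111100
00011<100
000011000
000000000
000000000
t=14: 000000000
000000000
00011^100
000111100
000011000
000000000
000000000
t=15: 000000000
000000000
0001<0100
000111100
000011000
000000000
000000000
t=16: 000000000
000000000
000100100
0001v1100
000011000
000000000
000000000
t=17: 000000000
000000000
000100100
00010>100
000011000
000000000
000000000
t=18: 000000000
000000000
00010^100
000100100
000011000
000000000
000000000
t=19: 000000000
000000000
000101>00
000100100
000011000
000000000
000000000
t=20: 000000000
000000^00
000101000
000100100
000011000
000000000
000000000
t=21: 000000000
0000001>0
000101000
000100100
000011000
000000000
000000000
t=22: 000000000
000000110
0001010v0
000100100
000011000
000000000
000000000
t=23: 000000000
000000110
000101<10
000100100
000011000
000000000
000000000
t=24: 000000000
000000^10
000101110
000100100
000011000
000000000
000000000
t=25: 000000000
00000<010
000101110
000100100
000011000
000000000
000000000
t=26: 00000^000
000001010
000101110
000100100
000011000
000000000
000000000
t=27: 000001>00
000001010
000101110
000100100
000011000
000000000
000000000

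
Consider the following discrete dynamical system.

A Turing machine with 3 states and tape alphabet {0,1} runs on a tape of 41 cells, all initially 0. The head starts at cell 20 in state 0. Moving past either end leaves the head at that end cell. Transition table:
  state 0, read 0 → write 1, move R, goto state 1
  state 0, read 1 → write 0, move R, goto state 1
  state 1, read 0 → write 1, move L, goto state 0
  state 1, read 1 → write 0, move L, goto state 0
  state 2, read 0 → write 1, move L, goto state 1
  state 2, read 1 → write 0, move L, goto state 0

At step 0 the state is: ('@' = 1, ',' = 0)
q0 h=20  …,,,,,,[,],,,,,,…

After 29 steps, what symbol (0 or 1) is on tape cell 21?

0) q0 h=20  …,,,,,,[,],,,,,,…
1) q1 h=21  …,,,,,@[,],,,,,,…
2) q0 h=20  …,,,,,,[@]@,,,,,…
3) q1 h=21  …,,,,,,[@],,,,,,…
4) q0 h=20  …,,,,,,[,],,,,,,…
5) q1 h=21  …,,,,,@[,],,,,,,…
6) q0 h=20  …,,,,,,[@]@,,,,,…
7) q1 h=21  …,,,,,,[@],,,,,,…
8) q0 h=20  …,,,,,,[,],,,,,,…
9) q1 h=21  …,,,,,@[,],,,,,,…
10) q0 h=20  …,,,,,,[@]@,,,,,…
11) q1 h=21  …,,,,,,[@],,,,,,…
12) q0 h=20  …,,,,,,[,],,,,,,…
13) q1 h=21  …,,,,,@[,],,,,,,…
14) q0 h=20  …,,,,,,[@]@,,,,,…
15) q1 h=21  …,,,,,,[@],,,,,,…
16) q0 h=20  …,,,,,,[,],,,,,,…
17) q1 h=21  …,,,,,@[,],,,,,,…
18) q0 h=20  …,,,,,,[@]@,,,,,…
19) q1 h=21  …,,,,,,[@],,,,,,…
20) q0 h=20  …,,,,,,[,],,,,,,…
21) q1 h=21  …,,,,,@[,],,,,,,…
22) q0 h=20  …,,,,,,[@]@,,,,,…
23) q1 h=21  …,,,,,,[@],,,,,,…
24) q0 h=20  …,,,,,,[,],,,,,,…
25) q1 h=21  …,,,,,@[,],,,,,,…
26) q0 h=20  …,,,,,,[@]@,,,,,…
27) q1 h=21  …,,,,,,[@],,,,,,…
28) q0 h=20  …,,,,,,[,],,,,,,…
29) q1 h=21  …,,,,,@[,],,,,,,…

0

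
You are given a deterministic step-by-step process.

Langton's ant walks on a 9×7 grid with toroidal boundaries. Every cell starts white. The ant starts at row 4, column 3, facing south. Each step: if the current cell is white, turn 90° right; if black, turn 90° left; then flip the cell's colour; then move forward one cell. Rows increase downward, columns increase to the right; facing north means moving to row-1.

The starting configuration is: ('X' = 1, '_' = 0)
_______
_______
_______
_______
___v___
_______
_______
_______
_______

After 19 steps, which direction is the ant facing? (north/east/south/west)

east

gen 0: _______
_______
_______
_______
___v___
_______
_______
_______
_______
gen 1: _______
_______
_______
_______
__<X___
_______
_______
_______
_______
gen 2: _______
_______
_______
__^____
__XX___
_______
_______
_______
_______
gen 3: _______
_______
_______
__X>___
__XX___
_______
_______
_______
_______
gen 4: _______
_______
_______
__XX___
__Xv___
_______
_______
_______
_______
gen 5: _______
_______
_______
__XX___
__X_>__
_______
_______
_______
_______
gen 6: _______
_______
_______
__XX___
__X_X__
____v__
_______
_______
_______
gen 7: _______
_______
_______
__XX___
__X_X__
___<X__
_______
_______
_______
gen 8: _______
_______
_______
__XX___
__X^X__
___XX__
_______
_______
_______
gen 9: _______
_______
_______
__XX___
__XX>__
___XX__
_______
_______
_______
gen 10: _______
_______
_______
__XX^__
__XX___
___XX__
_______
_______
_______
gen 11: _______
_______
_______
__XXX>_
__XX___
___XX__
_______
_______
_______
gen 12: _______
_______
_______
__XXXX_
__XX_v_
___XX__
_______
_______
_______
gen 13: _______
_______
_______
__XXXX_
__XX<X_
___XX__
_______
_______
_______
gen 14: _______
_______
_______
__XX^X_
__XXXX_
___XX__
_______
_______
_______
gen 15: _______
_______
_______
__X<_X_
__XXXX_
___XX__
_______
_______
_______
gen 16: _______
_______
_______
__X__X_
__XvXX_
___XX__
_______
_______
_______
gen 17: _______
_______
_______
__X__X_
__X_>X_
___XX__
_______
_______
_______
gen 18: _______
_______
_______
__X_^X_
__X__X_
___XX__
_______
_______
_______
gen 19: _______
_______
_______
__X_X>_
__X__X_
___XX__
_______
_______
_______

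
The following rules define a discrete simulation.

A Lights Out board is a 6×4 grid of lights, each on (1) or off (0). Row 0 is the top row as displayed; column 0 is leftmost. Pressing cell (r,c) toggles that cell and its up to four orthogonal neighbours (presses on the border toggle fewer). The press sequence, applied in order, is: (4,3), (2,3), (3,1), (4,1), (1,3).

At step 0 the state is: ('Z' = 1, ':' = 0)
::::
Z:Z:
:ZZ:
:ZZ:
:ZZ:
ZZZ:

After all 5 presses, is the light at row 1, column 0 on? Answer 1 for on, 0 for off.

1

[0] ::::
Z:Z:
:ZZ:
:ZZ:
:ZZ:
ZZZ:
[1] ::::
Z:Z:
:ZZ:
:ZZZ
:Z:Z
ZZZZ
[2] ::::
Z:ZZ
:Z:Z
:ZZ:
:Z:Z
ZZZZ
[3] ::::
Z:ZZ
:::Z
Z:::
:::Z
ZZZZ
[4] ::::
Z:ZZ
:::Z
ZZ::
ZZZZ
Z:ZZ
[5] :::Z
Z:::
::::
ZZ::
ZZZZ
Z:ZZ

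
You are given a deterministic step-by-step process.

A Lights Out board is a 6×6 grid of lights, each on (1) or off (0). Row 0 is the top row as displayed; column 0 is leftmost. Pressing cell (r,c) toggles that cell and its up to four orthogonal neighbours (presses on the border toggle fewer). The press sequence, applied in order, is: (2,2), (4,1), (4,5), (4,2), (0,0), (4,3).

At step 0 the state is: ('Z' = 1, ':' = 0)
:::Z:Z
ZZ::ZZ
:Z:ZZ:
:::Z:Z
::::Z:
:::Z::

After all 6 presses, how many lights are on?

gen 0: :::Z:Z
ZZ::ZZ
:Z:ZZ:
:::Z:Z
::::Z:
:::Z::
gen 1: :::Z:Z
ZZZ:ZZ
::Z:Z:
::ZZ:Z
::::Z:
:::Z::
gen 2: :::Z:Z
ZZZ:ZZ
::Z:Z:
:ZZZ:Z
ZZZ:Z:
:Z:Z::
gen 3: :::Z:Z
ZZZ:ZZ
::Z:Z:
:ZZZ::
ZZZ::Z
:Z:Z:Z
gen 4: :::Z:Z
ZZZ:ZZ
::Z:Z:
:Z:Z::
Z::Z:Z
:ZZZ:Z
gen 5: ZZ:Z:Z
:ZZ:ZZ
::Z:Z:
:Z:Z::
Z::Z:Z
:ZZZ:Z
gen 6: ZZ:Z:Z
:ZZ:ZZ
::Z:Z:
:Z::::
Z:Z:ZZ
:ZZ::Z

18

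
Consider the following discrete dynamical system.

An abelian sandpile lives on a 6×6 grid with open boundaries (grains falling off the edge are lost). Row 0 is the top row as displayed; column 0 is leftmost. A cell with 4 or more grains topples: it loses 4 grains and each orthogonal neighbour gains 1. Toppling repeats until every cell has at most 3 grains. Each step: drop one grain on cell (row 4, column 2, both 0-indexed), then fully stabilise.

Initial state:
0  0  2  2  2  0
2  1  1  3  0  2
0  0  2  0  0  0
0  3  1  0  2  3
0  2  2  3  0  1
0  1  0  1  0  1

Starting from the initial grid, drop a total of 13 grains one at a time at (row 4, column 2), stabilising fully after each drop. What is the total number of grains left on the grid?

[0] 0  0  2  2  2  0
2  1  1  3  0  2
0  0  2  0  0  0
0  3  1  0  2  3
0  2  2  3  0  1
0  1  0  1  0  1
[1] 0  0  2  2  2  0
2  1  1  3  0  2
0  0  2  0  0  0
0  3  1  0  2  3
0  2  3  3  0  1
0  1  0  1  0  1
[2] 0  0  2  2  2  0
2  1  1  3  0  2
0  0  2  0  0  0
0  3  2  1  2  3
0  3  1  0  1  1
0  1  1  2  0  1
[3] 0  0  2  2  2  0
2  1  1  3  0  2
0  0  2  0  0  0
0  3  2  1  2  3
0  3  2  0  1  1
0  1  1  2  0  1
[4] 0  0  2  2  2  0
2  1  1  3  0  2
0  0  2  0  0  0
0  3  2  1  2  3
0  3  3  0  1  1
0  1  1  2  0  1
[5] 0  0  2  2  2  0
2  1  1  3  0  2
0  1  3  0  0  0
1  1  0  2  2  3
1  1  2  1  1  1
0  2  2  2  0  1
[6] 0  0  2  2  2  0
2  1  1  3  0  2
0  1  3  0  0  0
1  1  0  2  2  3
1  1  3  1  1  1
0  2  2  2  0  1
[7] 0  0  2  2  2  0
2  1  1  3  0  2
0  1  3  0  0  0
1  1  1  2  2  3
1  2  0  2  1  1
0  2  3  2  0  1
[8] 0  0  2  2  2  0
2  1  1  3  0  2
0  1  3  0  0  0
1  1  1  2  2  3
1  2  1  2  1  1
0  2  3  2  0  1
[9] 0  0  2  2  2  0
2  1  1  3  0  2
0  1  3  0  0  0
1  1  1  2  2  3
1  2  2  2  1  1
0  2  3  2  0  1
[10] 0  0  2  2  2  0
2  1  1  3  0  2
0  1  3  0  0  0
1  1  1  2  2  3
1  2  3  2  1  1
0  2  3  2  0  1
[11] 0  0  2  2  2  0
2  1  1  3  0  2
0  1  3  0  0  0
1  1  2  2  2  3
1  3  1  3  1  1
0  3  0  3  0  1
[12] 0  0  2  2  2  0
2  1  1  3  0  2
0  1  3  0  0  0
1  1  2  2  2  3
1  3  2  3  1  1
0  3  0  3  0  1
[13] 0  0  2  2  2  0
2  1  1  3  0  2
0  1  3  0  0  0
1  1  2  2  2  3
1  3  3  3  1  1
0  3  0  3  0  1

49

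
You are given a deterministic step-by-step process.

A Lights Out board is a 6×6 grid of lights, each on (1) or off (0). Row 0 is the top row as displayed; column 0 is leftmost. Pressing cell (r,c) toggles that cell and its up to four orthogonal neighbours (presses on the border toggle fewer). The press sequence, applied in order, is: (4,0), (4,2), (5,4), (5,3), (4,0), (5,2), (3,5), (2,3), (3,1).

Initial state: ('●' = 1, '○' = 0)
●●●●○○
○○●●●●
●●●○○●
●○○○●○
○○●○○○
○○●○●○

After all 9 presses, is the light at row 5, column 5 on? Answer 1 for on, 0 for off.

1

t=0: ●●●●○○
○○●●●●
●●●○○●
●○○○●○
○○●○○○
○○●○●○
t=1: ●●●●○○
○○●●●●
●●●○○●
○○○○●○
●●●○○○
●○●○●○
t=2: ●●●●○○
○○●●●●
●●●○○●
○○●○●○
●○○●○○
●○○○●○
t=3: ●●●●○○
○○●●●●
●●●○○●
○○●○●○
●○○●●○
●○○●○●
t=4: ●●●●○○
○○●●●●
●●●○○●
○○●○●○
●○○○●○
●○●○●●
t=5: ●●●●○○
○○●●●●
●●●○○●
●○●○●○
○●○○●○
○○●○●●
t=6: ●●●●○○
○○●●●●
●●●○○●
●○●○●○
○●●○●○
○●○●●●
t=7: ●●●●○○
○○●●●●
●●●○○○
●○●○○●
○●●○●●
○●○●●●
t=8: ●●●●○○
○○●○●●
●●○●●○
●○●●○●
○●●○●●
○●○●●●
t=9: ●●●●○○
○○●○●●
●○○●●○
○●○●○●
○○●○●●
○●○●●●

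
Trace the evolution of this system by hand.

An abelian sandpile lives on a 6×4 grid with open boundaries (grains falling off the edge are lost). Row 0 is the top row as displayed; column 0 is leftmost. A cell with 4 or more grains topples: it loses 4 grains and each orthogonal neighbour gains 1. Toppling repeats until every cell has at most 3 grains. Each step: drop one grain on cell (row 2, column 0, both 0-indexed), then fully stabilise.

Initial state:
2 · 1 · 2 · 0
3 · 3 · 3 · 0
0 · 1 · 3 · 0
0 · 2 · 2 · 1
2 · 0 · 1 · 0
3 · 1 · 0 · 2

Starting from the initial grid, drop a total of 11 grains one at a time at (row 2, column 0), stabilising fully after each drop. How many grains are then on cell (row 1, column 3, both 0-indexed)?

1

gen 0: 2 · 1 · 2 · 0
3 · 3 · 3 · 0
0 · 1 · 3 · 0
0 · 2 · 2 · 1
2 · 0 · 1 · 0
3 · 1 · 0 · 2
gen 1: 2 · 1 · 2 · 0
3 · 3 · 3 · 0
1 · 1 · 3 · 0
0 · 2 · 2 · 1
2 · 0 · 1 · 0
3 · 1 · 0 · 2
gen 2: 2 · 1 · 2 · 0
3 · 3 · 3 · 0
2 · 1 · 3 · 0
0 · 2 · 2 · 1
2 · 0 · 1 · 0
3 · 1 · 0 · 2
gen 3: 2 · 1 · 2 · 0
3 · 3 · 3 · 0
3 · 1 · 3 · 0
0 · 2 · 2 · 1
2 · 0 · 1 · 0
3 · 1 · 0 · 2
gen 4: 3 · 2 · 3 · 0
1 · 2 · 1 · 1
2 · 0 · 1 · 1
1 · 3 · 3 · 1
2 · 0 · 1 · 0
3 · 1 · 0 · 2
gen 5: 3 · 2 · 3 · 0
1 · 2 · 1 · 1
3 · 0 · 1 · 1
1 · 3 · 3 · 1
2 · 0 · 1 · 0
3 · 1 · 0 · 2
gen 6: 3 · 2 · 3 · 0
2 · 2 · 1 · 1
0 · 1 · 1 · 1
2 · 3 · 3 · 1
2 · 0 · 1 · 0
3 · 1 · 0 · 2
gen 7: 3 · 2 · 3 · 0
2 · 2 · 1 · 1
1 · 1 · 1 · 1
2 · 3 · 3 · 1
2 · 0 · 1 · 0
3 · 1 · 0 · 2
gen 8: 3 · 2 · 3 · 0
2 · 2 · 1 · 1
2 · 1 · 1 · 1
2 · 3 · 3 · 1
2 · 0 · 1 · 0
3 · 1 · 0 · 2
gen 9: 3 · 2 · 3 · 0
2 · 2 · 1 · 1
3 · 1 · 1 · 1
2 · 3 · 3 · 1
2 · 0 · 1 · 0
3 · 1 · 0 · 2
gen 10: 3 · 2 · 3 · 0
3 · 2 · 1 · 1
0 · 2 · 1 · 1
3 · 3 · 3 · 1
2 · 0 · 1 · 0
3 · 1 · 0 · 2
gen 11: 3 · 2 · 3 · 0
3 · 2 · 1 · 1
1 · 2 · 1 · 1
3 · 3 · 3 · 1
2 · 0 · 1 · 0
3 · 1 · 0 · 2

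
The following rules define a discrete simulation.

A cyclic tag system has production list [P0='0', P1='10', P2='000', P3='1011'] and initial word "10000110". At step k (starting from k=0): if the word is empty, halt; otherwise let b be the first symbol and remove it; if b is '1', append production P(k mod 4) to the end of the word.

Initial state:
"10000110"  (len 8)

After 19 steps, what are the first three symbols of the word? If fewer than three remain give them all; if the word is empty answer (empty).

t=0: "10000110"  (len 8)
t=1: "00001100"  (len 8)
t=2: "0001100"  (len 7)
t=3: "001100"  (len 6)
t=4: "01100"  (len 5)
t=5: "1100"  (len 4)
t=6: "10010"  (len 5)
t=7: "0010000"  (len 7)
t=8: "010000"  (len 6)
t=9: "10000"  (len 5)
t=10: "000010"  (len 6)
t=11: "00010"  (len 5)
t=12: "0010"  (len 4)
t=13: "010"  (len 3)
t=14: "10"  (len 2)
t=15: "0000"  (len 4)
t=16: "000"  (len 3)
t=17: "00"  (len 2)
t=18: "0"  (len 1)
t=19: (halted — word empty)

(empty)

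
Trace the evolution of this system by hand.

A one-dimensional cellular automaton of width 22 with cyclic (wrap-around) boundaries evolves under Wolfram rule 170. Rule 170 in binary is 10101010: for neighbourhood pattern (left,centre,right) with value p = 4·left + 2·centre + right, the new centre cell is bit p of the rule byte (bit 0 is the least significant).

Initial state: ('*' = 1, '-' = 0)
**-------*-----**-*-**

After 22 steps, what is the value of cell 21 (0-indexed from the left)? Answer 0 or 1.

1

step 0: **-------*-----**-*-**
step 1: *-------*-----**-*-***
step 2: -------*-----**-*-****
step 3: ------*-----**-*-****-
step 4: -----*-----**-*-****--
step 5: ----*-----**-*-****---
step 6: ---*-----**-*-****----
step 7: --*-----**-*-****-----
step 8: -*-----**-*-****------
step 9: *-----**-*-****-------
step 10: -----**-*-****-------*
step 11: ----**-*-****-------*-
step 12: ---**-*-****-------*--
step 13: --**-*-****-------*---
step 14: -**-*-****-------*----
step 15: **-*-****-------*-----
step 16: *-*-****-------*-----*
step 17: -*-****-------*-----**
step 18: *-****-------*-----**-
step 19: -****-------*-----**-*
step 20: ****-------*-----**-*-
step 21: ***-------*-----**-*-*
step 22: **-------*-----**-*-**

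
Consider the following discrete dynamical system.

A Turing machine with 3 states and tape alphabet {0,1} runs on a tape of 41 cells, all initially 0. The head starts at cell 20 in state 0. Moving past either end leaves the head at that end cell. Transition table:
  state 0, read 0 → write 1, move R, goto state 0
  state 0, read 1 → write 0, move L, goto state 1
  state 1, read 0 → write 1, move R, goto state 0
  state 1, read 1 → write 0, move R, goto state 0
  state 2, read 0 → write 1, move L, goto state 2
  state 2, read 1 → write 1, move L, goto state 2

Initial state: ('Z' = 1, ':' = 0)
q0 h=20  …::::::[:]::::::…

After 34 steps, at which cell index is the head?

39

0) q0 h=20  …::::::[:]::::::…
1) q0 h=21  …:::::Z[:]::::::…
2) q0 h=22  …::::ZZ[:]::::::…
3) q0 h=23  …:::ZZZ[:]::::::…
4) q0 h=24  …::ZZZZ[:]::::::…
5) q0 h=25  …:ZZZZZ[:]::::::…
6) q0 h=26  …ZZZZZZ[:]::::::…
7) q0 h=27  …ZZZZZZ[:]::::::…
8) q0 h=28  …ZZZZZZ[:]::::::…
9) q0 h=29  …ZZZZZZ[:]::::::…
10) q0 h=30  …ZZZZZZ[:]::::::…
11) q0 h=31  …ZZZZZZ[:]::::::…
12) q0 h=32  …ZZZZZZ[:]::::::…
13) q0 h=33  …ZZZZZZ[:]::::::…
14) q0 h=34  …ZZZZZZ[:]::::::|
15) q0 h=35  …ZZZZZZ[:]:::::|
16) q0 h=36  …ZZZZZZ[:]::::|
17) q0 h=37  …ZZZZZZ[:]:::|
18) q0 h=38  …ZZZZZZ[:]::|
19) q0 h=39  …ZZZZZZ[:]:|
20) q0 h=40  …ZZZZZZ[:]|
21) q0 h=40  …ZZZZZZ[Z]|
22) q1 h=39  …ZZZZZZ[Z]:|
23) q0 h=40  …ZZZZZ:[:]|
24) q0 h=40  …ZZZZZ:[Z]|
25) q1 h=39  …ZZZZZZ[:]:|
26) q0 h=40  …ZZZZZZ[:]|
27) q0 h=40  …ZZZZZZ[Z]|
28) q1 h=39  …ZZZZZZ[Z]:|
29) q0 h=40  …ZZZZZ:[:]|
30) q0 h=40  …ZZZZZ:[Z]|
31) q1 h=39  …ZZZZZZ[:]:|
32) q0 h=40  …ZZZZZZ[:]|
33) q0 h=40  …ZZZZZZ[Z]|
34) q1 h=39  …ZZZZZZ[Z]:|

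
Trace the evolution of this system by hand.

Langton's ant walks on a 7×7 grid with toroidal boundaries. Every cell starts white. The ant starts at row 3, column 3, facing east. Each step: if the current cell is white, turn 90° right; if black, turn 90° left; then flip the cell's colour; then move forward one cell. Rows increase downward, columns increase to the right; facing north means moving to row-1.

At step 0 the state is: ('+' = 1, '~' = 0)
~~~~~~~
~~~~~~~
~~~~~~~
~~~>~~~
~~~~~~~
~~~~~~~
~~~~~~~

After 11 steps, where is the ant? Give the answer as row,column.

k=0  ~~~~~~~
~~~~~~~
~~~~~~~
~~~>~~~
~~~~~~~
~~~~~~~
~~~~~~~
k=1  ~~~~~~~
~~~~~~~
~~~~~~~
~~~+~~~
~~~v~~~
~~~~~~~
~~~~~~~
k=2  ~~~~~~~
~~~~~~~
~~~~~~~
~~~+~~~
~~<+~~~
~~~~~~~
~~~~~~~
k=3  ~~~~~~~
~~~~~~~
~~~~~~~
~~^+~~~
~~++~~~
~~~~~~~
~~~~~~~
k=4  ~~~~~~~
~~~~~~~
~~~~~~~
~~+>~~~
~~++~~~
~~~~~~~
~~~~~~~
k=5  ~~~~~~~
~~~~~~~
~~~^~~~
~~+~~~~
~~++~~~
~~~~~~~
~~~~~~~
k=6  ~~~~~~~
~~~~~~~
~~~+>~~
~~+~~~~
~~++~~~
~~~~~~~
~~~~~~~
k=7  ~~~~~~~
~~~~~~~
~~~++~~
~~+~v~~
~~++~~~
~~~~~~~
~~~~~~~
k=8  ~~~~~~~
~~~~~~~
~~~++~~
~~+<+~~
~~++~~~
~~~~~~~
~~~~~~~
k=9  ~~~~~~~
~~~~~~~
~~~^+~~
~~+++~~
~~++~~~
~~~~~~~
~~~~~~~
k=10  ~~~~~~~
~~~~~~~
~~<~+~~
~~+++~~
~~++~~~
~~~~~~~
~~~~~~~
k=11  ~~~~~~~
~~^~~~~
~~+~+~~
~~+++~~
~~++~~~
~~~~~~~
~~~~~~~

1,2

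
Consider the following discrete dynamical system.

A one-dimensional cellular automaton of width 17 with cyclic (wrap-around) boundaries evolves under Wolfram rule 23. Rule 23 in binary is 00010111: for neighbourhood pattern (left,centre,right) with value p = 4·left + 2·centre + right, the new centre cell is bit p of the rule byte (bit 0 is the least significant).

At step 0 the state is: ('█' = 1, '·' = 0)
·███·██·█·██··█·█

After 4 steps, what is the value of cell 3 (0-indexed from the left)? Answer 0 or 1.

1

0) ·███·██·█·██··█·█
1) ········█···███·█
2) ████████████····█
3) ············████·
4) ████████████····█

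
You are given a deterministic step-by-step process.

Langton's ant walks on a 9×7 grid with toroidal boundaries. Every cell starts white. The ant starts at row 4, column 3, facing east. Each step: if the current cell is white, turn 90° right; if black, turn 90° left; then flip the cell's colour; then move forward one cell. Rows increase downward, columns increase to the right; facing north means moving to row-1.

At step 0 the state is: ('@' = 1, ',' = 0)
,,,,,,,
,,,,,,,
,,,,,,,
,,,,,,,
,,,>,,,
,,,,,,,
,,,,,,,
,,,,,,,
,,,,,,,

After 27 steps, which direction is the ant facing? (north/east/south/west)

k=0  ,,,,,,,
,,,,,,,
,,,,,,,
,,,,,,,
,,,>,,,
,,,,,,,
,,,,,,,
,,,,,,,
,,,,,,,
k=1  ,,,,,,,
,,,,,,,
,,,,,,,
,,,,,,,
,,,@,,,
,,,v,,,
,,,,,,,
,,,,,,,
,,,,,,,
k=2  ,,,,,,,
,,,,,,,
,,,,,,,
,,,,,,,
,,,@,,,
,,<@,,,
,,,,,,,
,,,,,,,
,,,,,,,
k=3  ,,,,,,,
,,,,,,,
,,,,,,,
,,,,,,,
,,^@,,,
,,@@,,,
,,,,,,,
,,,,,,,
,,,,,,,
k=4  ,,,,,,,
,,,,,,,
,,,,,,,
,,,,,,,
,,@>,,,
,,@@,,,
,,,,,,,
,,,,,,,
,,,,,,,
k=5  ,,,,,,,
,,,,,,,
,,,,,,,
,,,^,,,
,,@,,,,
,,@@,,,
,,,,,,,
,,,,,,,
,,,,,,,
k=6  ,,,,,,,
,,,,,,,
,,,,,,,
,,,@>,,
,,@,,,,
,,@@,,,
,,,,,,,
,,,,,,,
,,,,,,,
k=7  ,,,,,,,
,,,,,,,
,,,,,,,
,,,@@,,
,,@,v,,
,,@@,,,
,,,,,,,
,,,,,,,
,,,,,,,
k=8  ,,,,,,,
,,,,,,,
,,,,,,,
,,,@@,,
,,@<@,,
,,@@,,,
,,,,,,,
,,,,,,,
,,,,,,,
k=9  ,,,,,,,
,,,,,,,
,,,,,,,
,,,^@,,
,,@@@,,
,,@@,,,
,,,,,,,
,,,,,,,
,,,,,,,
k=10  ,,,,,,,
,,,,,,,
,,,,,,,
,,<,@,,
,,@@@,,
,,@@,,,
,,,,,,,
,,,,,,,
,,,,,,,
k=11  ,,,,,,,
,,,,,,,
,,^,,,,
,,@,@,,
,,@@@,,
,,@@,,,
,,,,,,,
,,,,,,,
,,,,,,,
k=12  ,,,,,,,
,,,,,,,
,,@>,,,
,,@,@,,
,,@@@,,
,,@@,,,
,,,,,,,
,,,,,,,
,,,,,,,
k=13  ,,,,,,,
,,,,,,,
,,@@,,,
,,@v@,,
,,@@@,,
,,@@,,,
,,,,,,,
,,,,,,,
,,,,,,,
k=14  ,,,,,,,
,,,,,,,
,,@@,,,
,,<@@,,
,,@@@,,
,,@@,,,
,,,,,,,
,,,,,,,
,,,,,,,
k=15  ,,,,,,,
,,,,,,,
,,@@,,,
,,,@@,,
,,v@@,,
,,@@,,,
,,,,,,,
,,,,,,,
,,,,,,,
k=16  ,,,,,,,
,,,,,,,
,,@@,,,
,,,@@,,
,,,>@,,
,,@@,,,
,,,,,,,
,,,,,,,
,,,,,,,
k=17  ,,,,,,,
,,,,,,,
,,@@,,,
,,,^@,,
,,,,@,,
,,@@,,,
,,,,,,,
,,,,,,,
,,,,,,,
k=18  ,,,,,,,
,,,,,,,
,,@@,,,
,,<,@,,
,,,,@,,
,,@@,,,
,,,,,,,
,,,,,,,
,,,,,,,
k=19  ,,,,,,,
,,,,,,,
,,^@,,,
,,@,@,,
,,,,@,,
,,@@,,,
,,,,,,,
,,,,,,,
,,,,,,,
k=20  ,,,,,,,
,,,,,,,
,<,@,,,
,,@,@,,
,,,,@,,
,,@@,,,
,,,,,,,
,,,,,,,
,,,,,,,
k=21  ,,,,,,,
,^,,,,,
,@,@,,,
,,@,@,,
,,,,@,,
,,@@,,,
,,,,,,,
,,,,,,,
,,,,,,,
k=22  ,,,,,,,
,@>,,,,
,@,@,,,
,,@,@,,
,,,,@,,
,,@@,,,
,,,,,,,
,,,,,,,
,,,,,,,
k=23  ,,,,,,,
,@@,,,,
,@v@,,,
,,@,@,,
,,,,@,,
,,@@,,,
,,,,,,,
,,,,,,,
,,,,,,,
k=24  ,,,,,,,
,@@,,,,
,<@@,,,
,,@,@,,
,,,,@,,
,,@@,,,
,,,,,,,
,,,,,,,
,,,,,,,
k=25  ,,,,,,,
,@@,,,,
,,@@,,,
,v@,@,,
,,,,@,,
,,@@,,,
,,,,,,,
,,,,,,,
,,,,,,,
k=26  ,,,,,,,
,@@,,,,
,,@@,,,
<@@,@,,
,,,,@,,
,,@@,,,
,,,,,,,
,,,,,,,
,,,,,,,
k=27  ,,,,,,,
,@@,,,,
^,@@,,,
@@@,@,,
,,,,@,,
,,@@,,,
,,,,,,,
,,,,,,,
,,,,,,,

north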